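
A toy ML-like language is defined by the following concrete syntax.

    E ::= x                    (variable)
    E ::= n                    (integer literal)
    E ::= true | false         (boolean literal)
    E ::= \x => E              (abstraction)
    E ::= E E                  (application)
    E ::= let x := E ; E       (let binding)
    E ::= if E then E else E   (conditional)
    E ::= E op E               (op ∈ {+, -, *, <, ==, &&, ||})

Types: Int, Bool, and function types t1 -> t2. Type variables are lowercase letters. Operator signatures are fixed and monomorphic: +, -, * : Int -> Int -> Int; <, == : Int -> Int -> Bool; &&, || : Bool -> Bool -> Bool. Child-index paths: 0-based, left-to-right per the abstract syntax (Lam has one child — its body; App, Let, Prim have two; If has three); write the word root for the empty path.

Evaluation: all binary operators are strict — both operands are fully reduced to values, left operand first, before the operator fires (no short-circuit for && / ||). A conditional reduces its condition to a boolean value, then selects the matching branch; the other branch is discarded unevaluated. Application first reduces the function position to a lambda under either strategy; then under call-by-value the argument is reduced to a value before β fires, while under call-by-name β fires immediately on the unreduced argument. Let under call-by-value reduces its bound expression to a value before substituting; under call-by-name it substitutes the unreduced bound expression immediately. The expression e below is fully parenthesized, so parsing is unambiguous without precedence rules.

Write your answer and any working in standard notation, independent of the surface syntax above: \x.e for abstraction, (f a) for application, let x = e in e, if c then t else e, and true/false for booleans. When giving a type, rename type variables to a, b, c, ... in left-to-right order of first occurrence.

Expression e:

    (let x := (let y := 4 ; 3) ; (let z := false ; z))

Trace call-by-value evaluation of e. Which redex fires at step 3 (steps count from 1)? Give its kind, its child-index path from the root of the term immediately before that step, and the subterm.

Trace:
step 0: (let x = (let y = 4 in 3) in (let z = false in z))
step 1: [let@0] (let x = 3 in (let z = false in z))
step 2: [let@root] (let z = false in z)
step 3: [let@root] false

Answer: let at root : (let z = false in z)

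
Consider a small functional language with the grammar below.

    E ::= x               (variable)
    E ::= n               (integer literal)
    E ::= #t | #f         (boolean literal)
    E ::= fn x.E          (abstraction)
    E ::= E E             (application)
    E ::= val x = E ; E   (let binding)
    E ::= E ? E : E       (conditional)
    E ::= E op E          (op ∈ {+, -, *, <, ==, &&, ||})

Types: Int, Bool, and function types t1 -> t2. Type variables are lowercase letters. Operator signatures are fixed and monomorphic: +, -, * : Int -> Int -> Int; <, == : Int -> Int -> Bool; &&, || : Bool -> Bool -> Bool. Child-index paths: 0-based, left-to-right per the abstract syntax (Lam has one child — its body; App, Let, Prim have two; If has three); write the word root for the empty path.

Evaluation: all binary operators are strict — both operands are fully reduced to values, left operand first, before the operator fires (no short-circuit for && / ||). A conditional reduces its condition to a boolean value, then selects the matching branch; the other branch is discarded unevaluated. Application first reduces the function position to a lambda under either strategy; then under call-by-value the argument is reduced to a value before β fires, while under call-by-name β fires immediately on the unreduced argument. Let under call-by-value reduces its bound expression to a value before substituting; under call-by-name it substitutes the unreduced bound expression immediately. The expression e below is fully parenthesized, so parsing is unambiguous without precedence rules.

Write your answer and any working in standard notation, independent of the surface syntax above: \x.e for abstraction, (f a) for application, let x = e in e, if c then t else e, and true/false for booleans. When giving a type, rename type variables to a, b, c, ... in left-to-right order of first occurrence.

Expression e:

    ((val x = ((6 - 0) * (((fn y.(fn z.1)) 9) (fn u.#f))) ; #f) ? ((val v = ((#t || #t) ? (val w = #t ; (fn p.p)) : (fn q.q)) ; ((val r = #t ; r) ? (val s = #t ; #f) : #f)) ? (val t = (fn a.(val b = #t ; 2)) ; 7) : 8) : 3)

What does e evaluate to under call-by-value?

Trace:
step 0: (if (let x = ((6 - 0) * (((\y.(\z.1)) 9) (\u.false))) in false) then (if (let v = (if (true || true) then (let w = true in (\p.p)) else (\q.q)) in (if (let r = true in r) then (let s = true in false) else false)) then (let t = (\a.(let b = true in 2)) in 7) else 8) else 3)
step 1: [delta@0.0.0] (if (let x = (6 * (((\y.(\z.1)) 9) (\u.false))) in false) then (if (let v = (if (true || true) then (let w = true in (\p.p)) else (\q.q)) in (if (let r = true in r) then (let s = true in false) else false)) then (let t = (\a.(let b = true in 2)) in 7) else 8) else 3)
step 2: [beta@0.0.1.0] (if (let x = (6 * ((\z.1) (\u.false))) in false) then (if (let v = (if (true || true) then (let w = true in (\p.p)) else (\q.q)) in (if (let r = true in r) then (let s = true in false) else false)) then (let t = (\a.(let b = true in 2)) in 7) else 8) else 3)
step 3: [beta@0.0.1] (if (let x = (6 * 1) in false) then (if (let v = (if (true || true) then (let w = true in (\p.p)) else (\q.q)) in (if (let r = true in r) then (let s = true in false) else false)) then (let t = (\a.(let b = true in 2)) in 7) else 8) else 3)
step 4: [delta@0.0] (if (let x = 6 in false) then (if (let v = (if (true || true) then (let w = true in (\p.p)) else (\q.q)) in (if (let r = true in r) then (let s = true in false) else false)) then (let t = (\a.(let b = true in 2)) in 7) else 8) else 3)
step 5: [let@0] (if false then (if (let v = (if (true || true) then (let w = true in (\p.p)) else (\q.q)) in (if (let r = true in r) then (let s = true in false) else false)) then (let t = (\a.(let b = true in 2)) in 7) else 8) else 3)
step 6: [if@root] 3

Answer: 3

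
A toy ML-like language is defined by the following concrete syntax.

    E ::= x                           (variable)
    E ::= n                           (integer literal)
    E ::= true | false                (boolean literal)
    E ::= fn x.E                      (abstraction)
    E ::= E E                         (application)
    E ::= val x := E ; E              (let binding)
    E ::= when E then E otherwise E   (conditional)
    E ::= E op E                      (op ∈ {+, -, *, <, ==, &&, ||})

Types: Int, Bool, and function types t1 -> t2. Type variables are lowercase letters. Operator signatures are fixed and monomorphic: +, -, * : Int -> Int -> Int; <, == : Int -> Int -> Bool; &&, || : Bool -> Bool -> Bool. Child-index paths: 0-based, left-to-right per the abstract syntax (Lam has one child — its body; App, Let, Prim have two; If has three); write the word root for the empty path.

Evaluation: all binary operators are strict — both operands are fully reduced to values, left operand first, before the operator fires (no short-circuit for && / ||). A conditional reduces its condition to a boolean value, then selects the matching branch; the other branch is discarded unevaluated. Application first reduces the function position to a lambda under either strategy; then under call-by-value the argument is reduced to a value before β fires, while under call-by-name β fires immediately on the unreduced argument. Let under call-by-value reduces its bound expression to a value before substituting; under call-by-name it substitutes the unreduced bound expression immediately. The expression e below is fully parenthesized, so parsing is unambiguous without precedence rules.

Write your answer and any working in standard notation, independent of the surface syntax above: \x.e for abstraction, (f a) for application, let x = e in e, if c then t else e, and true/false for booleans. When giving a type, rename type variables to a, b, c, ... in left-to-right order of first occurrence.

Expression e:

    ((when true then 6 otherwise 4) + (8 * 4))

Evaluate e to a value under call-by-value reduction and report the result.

Answer: 38

Derivation:
step 0: ((if true then 6 else 4) + (8 * 4))
step 1: [if@0] (6 + (8 * 4))
step 2: [delta@1] (6 + 32)
step 3: [delta@root] 38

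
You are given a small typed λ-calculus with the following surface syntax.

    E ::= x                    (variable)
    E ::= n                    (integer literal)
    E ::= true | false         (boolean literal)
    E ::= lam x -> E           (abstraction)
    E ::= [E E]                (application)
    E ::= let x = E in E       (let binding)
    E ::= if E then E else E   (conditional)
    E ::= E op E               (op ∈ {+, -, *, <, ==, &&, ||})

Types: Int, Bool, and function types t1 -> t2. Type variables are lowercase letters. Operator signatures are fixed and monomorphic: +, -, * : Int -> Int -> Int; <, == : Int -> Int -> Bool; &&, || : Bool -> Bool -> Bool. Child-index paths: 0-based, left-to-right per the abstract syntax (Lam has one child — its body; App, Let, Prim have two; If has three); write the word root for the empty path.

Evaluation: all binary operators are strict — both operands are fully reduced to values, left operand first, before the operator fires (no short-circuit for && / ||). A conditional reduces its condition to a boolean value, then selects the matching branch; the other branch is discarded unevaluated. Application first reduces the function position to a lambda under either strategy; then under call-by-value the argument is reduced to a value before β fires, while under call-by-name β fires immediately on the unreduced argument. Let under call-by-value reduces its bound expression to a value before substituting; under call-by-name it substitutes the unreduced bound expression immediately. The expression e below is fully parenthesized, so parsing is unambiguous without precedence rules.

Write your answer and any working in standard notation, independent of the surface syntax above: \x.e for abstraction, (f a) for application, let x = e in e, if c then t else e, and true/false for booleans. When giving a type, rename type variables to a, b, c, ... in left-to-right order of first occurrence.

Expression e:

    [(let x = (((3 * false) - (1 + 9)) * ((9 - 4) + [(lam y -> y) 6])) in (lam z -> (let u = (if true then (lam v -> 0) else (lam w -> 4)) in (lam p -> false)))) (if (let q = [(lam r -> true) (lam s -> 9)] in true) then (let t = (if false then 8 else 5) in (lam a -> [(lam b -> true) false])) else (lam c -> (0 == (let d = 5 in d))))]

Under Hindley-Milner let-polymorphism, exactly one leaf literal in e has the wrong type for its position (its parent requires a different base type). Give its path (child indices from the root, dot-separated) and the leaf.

Answer: 0.0.0.0.1 : false

Working:
  unify Int ~ Int
  unify Bool ~ Int
  FAIL: mismatch Bool ~ Int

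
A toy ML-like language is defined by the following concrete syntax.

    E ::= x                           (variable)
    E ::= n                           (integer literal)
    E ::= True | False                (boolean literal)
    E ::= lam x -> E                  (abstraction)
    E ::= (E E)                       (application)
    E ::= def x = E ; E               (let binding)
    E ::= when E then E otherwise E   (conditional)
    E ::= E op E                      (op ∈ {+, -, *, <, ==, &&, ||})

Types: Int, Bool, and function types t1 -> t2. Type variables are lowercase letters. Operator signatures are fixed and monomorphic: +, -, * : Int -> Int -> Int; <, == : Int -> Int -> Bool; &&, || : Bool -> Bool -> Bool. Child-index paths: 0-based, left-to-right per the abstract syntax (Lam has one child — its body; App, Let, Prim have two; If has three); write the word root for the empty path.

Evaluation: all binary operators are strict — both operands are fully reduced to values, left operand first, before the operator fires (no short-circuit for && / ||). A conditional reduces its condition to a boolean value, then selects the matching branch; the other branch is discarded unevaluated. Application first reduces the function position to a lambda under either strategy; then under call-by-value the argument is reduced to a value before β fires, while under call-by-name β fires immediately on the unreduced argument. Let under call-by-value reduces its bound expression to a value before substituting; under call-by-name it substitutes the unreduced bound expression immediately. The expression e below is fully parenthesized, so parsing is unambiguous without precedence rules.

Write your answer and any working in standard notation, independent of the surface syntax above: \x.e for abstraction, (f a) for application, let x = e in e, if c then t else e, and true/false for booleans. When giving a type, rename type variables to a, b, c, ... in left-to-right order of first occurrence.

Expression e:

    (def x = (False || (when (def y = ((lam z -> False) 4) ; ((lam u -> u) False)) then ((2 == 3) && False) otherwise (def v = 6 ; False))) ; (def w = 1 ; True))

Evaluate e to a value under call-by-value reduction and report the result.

Working:
step 0: (let x = (false || (if (let y = ((\z.false) 4) in ((\u.u) false)) then ((2 == 3) && false) else (let v = 6 in false))) in (let w = 1 in true))
step 1: [beta@0.1.0.0] (let x = (false || (if (let y = false in ((\u.u) false)) then ((2 == 3) && false) else (let v = 6 in false))) in (let w = 1 in true))
step 2: [let@0.1.0] (let x = (false || (if ((\u.u) false) then ((2 == 3) && false) else (let v = 6 in false))) in (let w = 1 in true))
step 3: [beta@0.1.0] (let x = (false || (if false then ((2 == 3) && false) else (let v = 6 in false))) in (let w = 1 in true))
step 4: [if@0.1] (let x = (false || (let v = 6 in false)) in (let w = 1 in true))
step 5: [let@0.1] (let x = (false || false) in (let w = 1 in true))
step 6: [delta@0] (let x = false in (let w = 1 in true))
step 7: [let@root] (let w = 1 in true)
step 8: [let@root] true

Answer: true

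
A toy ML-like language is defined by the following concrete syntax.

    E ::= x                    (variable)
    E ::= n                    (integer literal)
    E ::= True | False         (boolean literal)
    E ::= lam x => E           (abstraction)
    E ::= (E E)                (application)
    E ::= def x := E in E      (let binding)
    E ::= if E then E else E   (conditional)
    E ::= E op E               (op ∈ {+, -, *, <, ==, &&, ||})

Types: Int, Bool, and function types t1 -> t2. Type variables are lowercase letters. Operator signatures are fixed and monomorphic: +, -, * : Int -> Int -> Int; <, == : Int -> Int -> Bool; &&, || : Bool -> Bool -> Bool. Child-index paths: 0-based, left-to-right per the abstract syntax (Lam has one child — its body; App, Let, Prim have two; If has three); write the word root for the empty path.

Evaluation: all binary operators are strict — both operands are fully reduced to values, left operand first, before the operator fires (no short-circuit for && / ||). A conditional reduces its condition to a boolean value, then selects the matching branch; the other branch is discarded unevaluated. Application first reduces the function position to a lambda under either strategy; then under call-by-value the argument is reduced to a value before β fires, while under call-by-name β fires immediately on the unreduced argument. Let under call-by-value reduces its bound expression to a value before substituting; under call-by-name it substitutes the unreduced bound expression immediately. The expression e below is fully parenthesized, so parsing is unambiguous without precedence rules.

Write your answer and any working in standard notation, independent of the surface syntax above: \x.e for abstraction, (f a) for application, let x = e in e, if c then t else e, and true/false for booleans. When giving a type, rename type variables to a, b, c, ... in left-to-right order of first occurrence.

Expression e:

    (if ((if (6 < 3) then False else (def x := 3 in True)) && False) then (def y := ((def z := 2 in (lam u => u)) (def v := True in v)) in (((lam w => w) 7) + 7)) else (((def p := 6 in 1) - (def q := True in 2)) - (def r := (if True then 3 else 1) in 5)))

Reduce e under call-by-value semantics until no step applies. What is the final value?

Answer: -6

Trace:
step 0: (if ((if (6 < 3) then false else (let x = 3 in true)) && false) then (let y = ((let z = 2 in (\u.u)) (let v = true in v)) in (((\w.w) 7) + 7)) else (((let p = 6 in 1) - (let q = true in 2)) - (let r = (if true then 3 else 1) in 5)))
step 1: [delta@0.0.0] (if ((if false then false else (let x = 3 in true)) && false) then (let y = ((let z = 2 in (\u.u)) (let v = true in v)) in (((\w.w) 7) + 7)) else (((let p = 6 in 1) - (let q = true in 2)) - (let r = (if true then 3 else 1) in 5)))
step 2: [if@0.0] (if ((let x = 3 in true) && false) then (let y = ((let z = 2 in (\u.u)) (let v = true in v)) in (((\w.w) 7) + 7)) else (((let p = 6 in 1) - (let q = true in 2)) - (let r = (if true then 3 else 1) in 5)))
step 3: [let@0.0] (if (true && false) then (let y = ((let z = 2 in (\u.u)) (let v = true in v)) in (((\w.w) 7) + 7)) else (((let p = 6 in 1) - (let q = true in 2)) - (let r = (if true then 3 else 1) in 5)))
step 4: [delta@0] (if false then (let y = ((let z = 2 in (\u.u)) (let v = true in v)) in (((\w.w) 7) + 7)) else (((let p = 6 in 1) - (let q = true in 2)) - (let r = (if true then 3 else 1) in 5)))
step 5: [if@root] (((let p = 6 in 1) - (let q = true in 2)) - (let r = (if true then 3 else 1) in 5))
step 6: [let@0.0] ((1 - (let q = true in 2)) - (let r = (if true then 3 else 1) in 5))
step 7: [let@0.1] ((1 - 2) - (let r = (if true then 3 else 1) in 5))
step 8: [delta@0] (-1 - (let r = (if true then 3 else 1) in 5))
step 9: [if@1.0] (-1 - (let r = 3 in 5))
step 10: [let@1] (-1 - 5)
step 11: [delta@root] -6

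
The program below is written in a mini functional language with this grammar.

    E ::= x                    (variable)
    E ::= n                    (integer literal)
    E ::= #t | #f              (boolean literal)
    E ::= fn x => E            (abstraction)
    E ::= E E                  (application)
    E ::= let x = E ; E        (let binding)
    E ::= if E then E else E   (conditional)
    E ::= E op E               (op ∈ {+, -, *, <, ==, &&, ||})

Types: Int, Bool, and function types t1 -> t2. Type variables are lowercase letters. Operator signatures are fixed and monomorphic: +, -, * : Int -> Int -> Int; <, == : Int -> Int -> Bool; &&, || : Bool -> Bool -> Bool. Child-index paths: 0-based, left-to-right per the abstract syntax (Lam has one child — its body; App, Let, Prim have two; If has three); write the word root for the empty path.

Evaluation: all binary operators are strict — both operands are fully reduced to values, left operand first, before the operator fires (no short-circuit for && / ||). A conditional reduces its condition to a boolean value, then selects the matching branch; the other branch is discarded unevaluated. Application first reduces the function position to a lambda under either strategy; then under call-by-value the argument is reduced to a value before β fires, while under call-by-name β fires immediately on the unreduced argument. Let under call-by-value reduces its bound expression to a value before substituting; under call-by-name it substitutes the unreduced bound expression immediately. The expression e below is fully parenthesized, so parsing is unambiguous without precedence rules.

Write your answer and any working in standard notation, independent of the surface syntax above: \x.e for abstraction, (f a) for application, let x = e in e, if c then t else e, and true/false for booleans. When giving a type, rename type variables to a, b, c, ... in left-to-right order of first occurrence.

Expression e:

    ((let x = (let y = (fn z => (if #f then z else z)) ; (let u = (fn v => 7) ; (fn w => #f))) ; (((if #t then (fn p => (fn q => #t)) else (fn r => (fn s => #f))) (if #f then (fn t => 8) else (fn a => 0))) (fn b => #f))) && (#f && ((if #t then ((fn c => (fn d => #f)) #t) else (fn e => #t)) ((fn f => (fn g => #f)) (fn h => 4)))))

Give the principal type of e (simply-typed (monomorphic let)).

Answer: Bool

Trace:
  unify Bool ~ Bool
z : a
z : a
  unify a ~ a
\z._ : a -> a
let y : a -> a
\v._ : b -> Int
let u : b -> Int
\w._ : c -> Bool
let x : c -> Bool
  unify Bool ~ Bool
\q._ : e -> Bool
\p._ : d -> e -> Bool
\s._ : g -> Bool
\r._ : f -> g -> Bool
  unify d -> e -> Bool ~ f -> g -> Bool
  unify d ~ f
  unify e -> Bool ~ g -> Bool
  unify e ~ g
  unify Bool ~ Bool
  unify Bool ~ Bool
\t._ : h -> Int
\a._ : i -> Int
  unify h -> Int ~ i -> Int
  unify h ~ i
  unify Int ~ Int
  unify f -> g -> Bool ~ (i -> Int) -> j
  unify f ~ i -> Int
  unify g -> Bool ~ j
_ _ : g -> Bool
\b._ : k -> Bool
  unify g -> Bool ~ (k -> Bool) -> l
  unify g ~ k -> Bool
  unify Bool ~ l
_ _ : Bool
  unify Bool ~ Bool
  unify Bool ~ Bool
  unify Bool ~ Bool
\d._ : n -> Bool
\c._ : m -> n -> Bool
  unify m -> n -> Bool ~ Bool -> o
  unify m ~ Bool
  unify n -> Bool ~ o
_ _ : n -> Bool
\e._ : p -> Bool
  unify n -> Bool ~ p -> Bool
  unify n ~ p
  unify Bool ~ Bool
\g._ : r -> Bool
\f._ : q -> r -> Bool
\h._ : s -> Int
  unify q -> r -> Bool ~ (s -> Int) -> t
  unify q ~ s -> Int
  unify r -> Bool ~ t
_ _ : r -> Bool
  unify p -> Bool ~ (r -> Bool) -> u
  unify p ~ r -> Bool
  unify Bool ~ u
_ _ : Bool
  unify Bool ~ Bool
  unify Bool ~ Bool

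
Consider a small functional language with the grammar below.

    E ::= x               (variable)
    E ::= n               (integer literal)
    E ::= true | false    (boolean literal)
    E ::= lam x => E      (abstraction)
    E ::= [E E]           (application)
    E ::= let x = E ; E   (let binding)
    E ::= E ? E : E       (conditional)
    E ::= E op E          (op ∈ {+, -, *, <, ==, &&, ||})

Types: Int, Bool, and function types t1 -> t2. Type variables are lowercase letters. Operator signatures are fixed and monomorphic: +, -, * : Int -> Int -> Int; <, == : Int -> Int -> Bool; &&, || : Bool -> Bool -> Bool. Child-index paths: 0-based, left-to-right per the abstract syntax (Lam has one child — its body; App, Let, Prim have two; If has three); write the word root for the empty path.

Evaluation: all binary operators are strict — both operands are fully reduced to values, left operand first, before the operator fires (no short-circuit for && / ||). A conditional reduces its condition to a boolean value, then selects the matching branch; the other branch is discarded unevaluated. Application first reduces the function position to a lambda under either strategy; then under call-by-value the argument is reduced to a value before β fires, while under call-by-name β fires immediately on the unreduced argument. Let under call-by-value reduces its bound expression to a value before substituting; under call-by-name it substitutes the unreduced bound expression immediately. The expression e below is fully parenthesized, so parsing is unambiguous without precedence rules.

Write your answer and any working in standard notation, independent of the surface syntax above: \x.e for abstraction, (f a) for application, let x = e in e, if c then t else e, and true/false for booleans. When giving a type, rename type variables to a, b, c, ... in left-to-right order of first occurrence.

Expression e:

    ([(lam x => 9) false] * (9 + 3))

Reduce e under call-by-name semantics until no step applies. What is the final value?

Derivation:
step 0: (((\x.9) false) * (9 + 3))
step 1: [beta@0] (9 * (9 + 3))
step 2: [delta@1] (9 * 12)
step 3: [delta@root] 108

Answer: 108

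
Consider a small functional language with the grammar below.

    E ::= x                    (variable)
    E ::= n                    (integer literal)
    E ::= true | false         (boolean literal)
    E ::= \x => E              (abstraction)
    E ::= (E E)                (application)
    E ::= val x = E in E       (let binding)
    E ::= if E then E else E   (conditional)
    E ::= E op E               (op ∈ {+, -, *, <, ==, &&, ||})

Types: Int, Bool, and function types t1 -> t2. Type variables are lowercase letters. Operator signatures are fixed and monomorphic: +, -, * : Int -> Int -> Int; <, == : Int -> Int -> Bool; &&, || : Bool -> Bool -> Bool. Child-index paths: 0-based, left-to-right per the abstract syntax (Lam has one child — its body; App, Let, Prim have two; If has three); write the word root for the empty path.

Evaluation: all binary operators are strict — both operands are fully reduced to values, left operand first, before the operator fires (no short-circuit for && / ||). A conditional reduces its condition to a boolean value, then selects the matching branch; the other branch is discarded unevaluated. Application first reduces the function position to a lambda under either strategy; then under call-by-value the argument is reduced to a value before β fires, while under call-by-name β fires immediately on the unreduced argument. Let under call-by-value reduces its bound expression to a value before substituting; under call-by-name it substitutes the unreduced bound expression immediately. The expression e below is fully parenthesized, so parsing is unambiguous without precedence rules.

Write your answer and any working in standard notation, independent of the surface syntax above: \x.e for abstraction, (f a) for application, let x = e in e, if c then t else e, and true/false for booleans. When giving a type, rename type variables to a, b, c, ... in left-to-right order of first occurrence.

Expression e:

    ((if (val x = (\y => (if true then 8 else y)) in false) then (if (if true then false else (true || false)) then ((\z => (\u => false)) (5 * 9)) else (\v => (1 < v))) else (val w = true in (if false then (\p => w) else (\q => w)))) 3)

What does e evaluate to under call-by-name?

Derivation:
step 0: ((if (let x = (\y.(if true then 8 else y)) in false) then (if (if true then false else (true || false)) then ((\z.(\u.false)) (5 * 9)) else (\v.(1 < v))) else (let w = true in (if false then (\p.w) else (\q.w)))) 3)
step 1: [let@0.0] ((if false then (if (if true then false else (true || false)) then ((\z.(\u.false)) (5 * 9)) else (\v.(1 < v))) else (let w = true in (if false then (\p.w) else (\q.w)))) 3)
step 2: [if@0] ((let w = true in (if false then (\p.w) else (\q.w))) 3)
step 3: [let@0] ((if false then (\p.true) else (\q.true)) 3)
step 4: [if@0] ((\q.true) 3)
step 5: [beta@root] true

Answer: true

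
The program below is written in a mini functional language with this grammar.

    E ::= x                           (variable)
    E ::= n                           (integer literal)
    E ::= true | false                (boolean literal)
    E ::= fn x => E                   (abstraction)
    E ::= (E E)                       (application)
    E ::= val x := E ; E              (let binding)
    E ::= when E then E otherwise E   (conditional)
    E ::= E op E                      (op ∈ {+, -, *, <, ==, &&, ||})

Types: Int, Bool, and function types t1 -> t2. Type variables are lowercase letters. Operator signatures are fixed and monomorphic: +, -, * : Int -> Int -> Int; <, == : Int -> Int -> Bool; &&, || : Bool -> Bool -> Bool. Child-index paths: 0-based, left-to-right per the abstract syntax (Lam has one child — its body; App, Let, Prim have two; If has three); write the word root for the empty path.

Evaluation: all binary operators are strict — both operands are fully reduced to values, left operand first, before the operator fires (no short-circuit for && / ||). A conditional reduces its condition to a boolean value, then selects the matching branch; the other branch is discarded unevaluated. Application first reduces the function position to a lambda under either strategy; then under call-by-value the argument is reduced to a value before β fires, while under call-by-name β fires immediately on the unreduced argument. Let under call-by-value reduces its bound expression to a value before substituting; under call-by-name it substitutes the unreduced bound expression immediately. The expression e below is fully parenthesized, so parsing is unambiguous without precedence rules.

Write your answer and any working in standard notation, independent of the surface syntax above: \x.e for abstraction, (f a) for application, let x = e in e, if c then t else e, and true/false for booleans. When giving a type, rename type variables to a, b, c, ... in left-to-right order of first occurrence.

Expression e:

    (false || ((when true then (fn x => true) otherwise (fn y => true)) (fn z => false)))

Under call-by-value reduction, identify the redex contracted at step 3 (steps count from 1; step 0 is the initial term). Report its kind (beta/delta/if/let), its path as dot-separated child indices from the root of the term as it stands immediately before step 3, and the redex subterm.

Working:
step 0: (false || ((if true then (\x.true) else (\y.true)) (\z.false)))
step 1: [if@1.0] (false || ((\x.true) (\z.false)))
step 2: [beta@1] (false || true)
step 3: [delta@root] true

Answer: delta at root : (false || true)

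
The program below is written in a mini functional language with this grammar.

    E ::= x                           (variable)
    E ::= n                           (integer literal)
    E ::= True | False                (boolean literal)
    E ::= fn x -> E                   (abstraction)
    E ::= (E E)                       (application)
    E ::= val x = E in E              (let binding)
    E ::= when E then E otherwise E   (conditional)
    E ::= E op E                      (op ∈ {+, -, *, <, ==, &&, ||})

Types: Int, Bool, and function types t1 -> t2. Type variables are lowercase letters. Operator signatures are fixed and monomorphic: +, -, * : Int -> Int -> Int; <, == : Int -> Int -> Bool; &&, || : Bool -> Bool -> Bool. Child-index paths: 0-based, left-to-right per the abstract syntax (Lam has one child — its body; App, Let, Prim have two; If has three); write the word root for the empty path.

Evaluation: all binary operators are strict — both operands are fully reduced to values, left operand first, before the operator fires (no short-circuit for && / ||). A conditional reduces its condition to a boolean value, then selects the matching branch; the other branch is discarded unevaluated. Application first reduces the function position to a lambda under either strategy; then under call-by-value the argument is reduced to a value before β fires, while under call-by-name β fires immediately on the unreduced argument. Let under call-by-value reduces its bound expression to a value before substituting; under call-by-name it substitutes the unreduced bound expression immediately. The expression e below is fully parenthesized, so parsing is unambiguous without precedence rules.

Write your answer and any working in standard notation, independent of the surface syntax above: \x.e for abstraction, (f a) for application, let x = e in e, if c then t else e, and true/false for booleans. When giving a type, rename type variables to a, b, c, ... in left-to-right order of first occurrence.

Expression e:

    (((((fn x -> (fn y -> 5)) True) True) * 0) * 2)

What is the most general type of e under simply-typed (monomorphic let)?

Trace:
\y._ : b -> Int
\x._ : a -> b -> Int
  unify a -> b -> Int ~ Bool -> c
  unify a ~ Bool
  unify b -> Int ~ c
_ _ : b -> Int
  unify b -> Int ~ Bool -> d
  unify b ~ Bool
  unify Int ~ d
_ _ : Int
  unify Int ~ Int
  unify Int ~ Int
  unify Int ~ Int
  unify Int ~ Int

Answer: Int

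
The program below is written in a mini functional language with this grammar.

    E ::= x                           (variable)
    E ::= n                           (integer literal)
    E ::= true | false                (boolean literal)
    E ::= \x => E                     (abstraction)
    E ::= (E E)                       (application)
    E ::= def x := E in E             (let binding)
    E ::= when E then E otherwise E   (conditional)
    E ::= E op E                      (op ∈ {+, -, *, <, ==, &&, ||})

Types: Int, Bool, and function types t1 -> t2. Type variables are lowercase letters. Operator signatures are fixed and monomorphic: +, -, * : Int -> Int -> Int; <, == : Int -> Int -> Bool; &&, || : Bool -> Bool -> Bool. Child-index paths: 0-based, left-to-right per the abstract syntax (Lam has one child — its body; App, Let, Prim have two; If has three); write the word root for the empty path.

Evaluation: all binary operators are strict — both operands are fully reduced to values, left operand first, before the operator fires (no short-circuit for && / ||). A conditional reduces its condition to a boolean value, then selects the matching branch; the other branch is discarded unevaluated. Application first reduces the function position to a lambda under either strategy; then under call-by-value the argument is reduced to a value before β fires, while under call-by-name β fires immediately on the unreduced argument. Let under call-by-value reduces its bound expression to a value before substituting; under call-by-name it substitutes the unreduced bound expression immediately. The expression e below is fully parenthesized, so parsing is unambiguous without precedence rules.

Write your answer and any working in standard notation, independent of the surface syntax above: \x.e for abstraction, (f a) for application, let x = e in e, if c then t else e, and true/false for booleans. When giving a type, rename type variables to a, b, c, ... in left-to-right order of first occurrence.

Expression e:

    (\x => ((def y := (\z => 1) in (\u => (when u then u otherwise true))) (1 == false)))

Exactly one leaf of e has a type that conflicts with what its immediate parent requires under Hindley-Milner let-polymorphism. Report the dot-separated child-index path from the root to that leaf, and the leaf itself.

Derivation:
\z._ : b -> Int
let y : forall. b -> Int
u : c
  unify c ~ Bool
u : Bool
  unify Bool ~ Bool
\u._ : Bool -> Bool
  unify Int ~ Int
  unify Bool ~ Int
  FAIL: mismatch Bool ~ Int

Answer: 0.1.1 : false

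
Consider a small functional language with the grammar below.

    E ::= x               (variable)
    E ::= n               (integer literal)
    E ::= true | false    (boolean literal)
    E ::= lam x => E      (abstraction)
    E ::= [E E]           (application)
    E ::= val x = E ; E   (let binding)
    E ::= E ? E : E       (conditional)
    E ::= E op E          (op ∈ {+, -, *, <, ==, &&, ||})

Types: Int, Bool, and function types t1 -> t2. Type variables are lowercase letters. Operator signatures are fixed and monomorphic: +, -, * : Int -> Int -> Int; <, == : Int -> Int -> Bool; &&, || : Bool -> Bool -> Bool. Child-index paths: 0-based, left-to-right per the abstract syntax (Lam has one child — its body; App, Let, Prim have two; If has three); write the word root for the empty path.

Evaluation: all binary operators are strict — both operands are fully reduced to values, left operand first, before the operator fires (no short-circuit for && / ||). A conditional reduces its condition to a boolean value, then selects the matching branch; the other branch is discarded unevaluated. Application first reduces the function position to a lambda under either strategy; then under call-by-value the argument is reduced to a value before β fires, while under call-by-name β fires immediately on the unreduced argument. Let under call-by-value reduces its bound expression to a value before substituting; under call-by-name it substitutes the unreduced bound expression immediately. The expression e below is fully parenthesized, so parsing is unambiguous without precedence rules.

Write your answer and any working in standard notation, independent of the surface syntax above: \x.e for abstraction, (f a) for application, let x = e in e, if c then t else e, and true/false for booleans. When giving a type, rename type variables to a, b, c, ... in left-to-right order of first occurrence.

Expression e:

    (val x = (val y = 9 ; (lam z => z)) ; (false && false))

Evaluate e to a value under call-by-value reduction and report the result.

Answer: false

Derivation:
step 0: (let x = (let y = 9 in (\z.z)) in (false && false))
step 1: [let@0] (let x = (\z.z) in (false && false))
step 2: [let@root] (false && false)
step 3: [delta@root] false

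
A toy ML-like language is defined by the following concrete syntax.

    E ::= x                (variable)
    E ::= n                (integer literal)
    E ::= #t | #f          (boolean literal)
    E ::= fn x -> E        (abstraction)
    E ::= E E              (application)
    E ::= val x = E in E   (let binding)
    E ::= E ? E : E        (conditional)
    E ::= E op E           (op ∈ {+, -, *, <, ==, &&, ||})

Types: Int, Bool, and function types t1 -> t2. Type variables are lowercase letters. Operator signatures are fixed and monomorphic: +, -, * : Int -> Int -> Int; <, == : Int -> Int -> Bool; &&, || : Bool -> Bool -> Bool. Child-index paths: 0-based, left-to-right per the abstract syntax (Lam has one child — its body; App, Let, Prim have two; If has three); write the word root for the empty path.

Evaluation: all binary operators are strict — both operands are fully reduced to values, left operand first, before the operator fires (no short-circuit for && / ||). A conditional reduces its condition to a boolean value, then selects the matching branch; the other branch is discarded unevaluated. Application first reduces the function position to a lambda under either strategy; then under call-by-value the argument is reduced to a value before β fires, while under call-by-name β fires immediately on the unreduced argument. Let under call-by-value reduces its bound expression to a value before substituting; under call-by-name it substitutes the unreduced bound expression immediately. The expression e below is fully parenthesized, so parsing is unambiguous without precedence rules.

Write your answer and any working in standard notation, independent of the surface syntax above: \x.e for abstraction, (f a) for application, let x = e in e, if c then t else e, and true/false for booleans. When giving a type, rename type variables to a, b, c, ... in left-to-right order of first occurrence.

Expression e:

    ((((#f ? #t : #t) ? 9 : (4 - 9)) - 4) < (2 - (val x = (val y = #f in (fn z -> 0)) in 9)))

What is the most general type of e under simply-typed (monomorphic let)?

Derivation:
  unify Bool ~ Bool
  unify Bool ~ Bool
  unify Bool ~ Bool
  unify Int ~ Int
  unify Int ~ Int
  unify Int ~ Int
  unify Int ~ Int
  unify Int ~ Int
  unify Int ~ Int
  unify Int ~ Int
let y : Bool
\z._ : a -> Int
let x : a -> Int
  unify Int ~ Int
  unify Int ~ Int

Answer: Bool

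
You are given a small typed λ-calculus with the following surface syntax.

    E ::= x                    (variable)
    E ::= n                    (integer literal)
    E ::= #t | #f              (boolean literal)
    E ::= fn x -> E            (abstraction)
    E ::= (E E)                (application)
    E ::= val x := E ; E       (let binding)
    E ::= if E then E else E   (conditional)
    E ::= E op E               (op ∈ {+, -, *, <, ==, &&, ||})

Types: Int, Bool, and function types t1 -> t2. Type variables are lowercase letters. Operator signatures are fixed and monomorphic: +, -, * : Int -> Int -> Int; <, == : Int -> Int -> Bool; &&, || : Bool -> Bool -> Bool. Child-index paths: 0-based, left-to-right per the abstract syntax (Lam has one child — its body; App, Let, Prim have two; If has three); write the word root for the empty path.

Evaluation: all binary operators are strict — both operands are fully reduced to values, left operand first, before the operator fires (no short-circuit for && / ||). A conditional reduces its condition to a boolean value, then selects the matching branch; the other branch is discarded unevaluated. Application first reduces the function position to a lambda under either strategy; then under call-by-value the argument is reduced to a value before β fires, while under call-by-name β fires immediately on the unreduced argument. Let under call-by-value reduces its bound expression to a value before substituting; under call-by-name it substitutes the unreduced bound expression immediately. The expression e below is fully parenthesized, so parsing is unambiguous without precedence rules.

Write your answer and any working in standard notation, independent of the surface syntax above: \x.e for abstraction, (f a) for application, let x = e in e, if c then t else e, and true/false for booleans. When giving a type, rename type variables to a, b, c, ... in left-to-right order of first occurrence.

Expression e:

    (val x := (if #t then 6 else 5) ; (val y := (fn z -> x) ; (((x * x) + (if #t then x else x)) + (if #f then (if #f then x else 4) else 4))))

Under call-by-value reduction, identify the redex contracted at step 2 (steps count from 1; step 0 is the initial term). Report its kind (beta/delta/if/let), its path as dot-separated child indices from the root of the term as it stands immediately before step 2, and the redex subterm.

Derivation:
step 0: (let x = (if true then 6 else 5) in (let y = (\z.x) in (((x * x) + (if true then x else x)) + (if false then (if false then x else 4) else 4))))
step 1: [if@0] (let x = 6 in (let y = (\z.x) in (((x * x) + (if true then x else x)) + (if false then (if false then x else 4) else 4))))
step 2: [let@root] (let y = (\z.6) in (((6 * 6) + (if true then 6 else 6)) + (if false then (if false then 6 else 4) else 4)))

Answer: let at root : (let x = 6 in (let y = (\z.x) in (((x * x) + (if true then x else x)) + (if false then (if false then x else 4) else 4))))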